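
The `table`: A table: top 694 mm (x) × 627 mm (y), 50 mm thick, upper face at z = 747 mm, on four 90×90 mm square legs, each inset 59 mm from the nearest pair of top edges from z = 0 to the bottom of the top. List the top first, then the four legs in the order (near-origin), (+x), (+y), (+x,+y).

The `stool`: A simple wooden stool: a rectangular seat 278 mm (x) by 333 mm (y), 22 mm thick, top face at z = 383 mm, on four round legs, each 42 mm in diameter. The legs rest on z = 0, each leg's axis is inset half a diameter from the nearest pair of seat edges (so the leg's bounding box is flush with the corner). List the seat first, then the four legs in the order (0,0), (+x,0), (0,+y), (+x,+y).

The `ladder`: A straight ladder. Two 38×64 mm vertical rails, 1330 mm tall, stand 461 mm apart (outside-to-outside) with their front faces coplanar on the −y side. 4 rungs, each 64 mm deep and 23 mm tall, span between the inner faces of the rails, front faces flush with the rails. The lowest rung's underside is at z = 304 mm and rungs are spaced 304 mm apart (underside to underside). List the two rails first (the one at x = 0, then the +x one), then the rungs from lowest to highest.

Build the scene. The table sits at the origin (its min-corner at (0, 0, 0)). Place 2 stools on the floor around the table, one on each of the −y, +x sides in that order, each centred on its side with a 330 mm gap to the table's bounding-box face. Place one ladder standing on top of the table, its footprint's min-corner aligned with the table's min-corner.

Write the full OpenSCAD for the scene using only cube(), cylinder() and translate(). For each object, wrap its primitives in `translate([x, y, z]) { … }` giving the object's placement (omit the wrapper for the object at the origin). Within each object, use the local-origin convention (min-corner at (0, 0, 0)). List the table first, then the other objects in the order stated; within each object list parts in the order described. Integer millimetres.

translate([0, 0, 697]) cube([694, 627, 50]);
translate([59, 59, 0]) cube([90, 90, 697]);
translate([545, 59, 0]) cube([90, 90, 697]);
translate([59, 478, 0]) cube([90, 90, 697]);
translate([545, 478, 0]) cube([90, 90, 697]);
translate([208, -663, 0]) {
  translate([0, 0, 361]) cube([278, 333, 22]);
  translate([21, 21, 0]) cylinder(h = 361, r = 21);
  translate([257, 21, 0]) cylinder(h = 361, r = 21);
  translate([21, 312, 0]) cylinder(h = 361, r = 21);
  translate([257, 312, 0]) cylinder(h = 361, r = 21);
}
translate([1024, 147, 0]) {
  translate([0, 0, 361]) cube([278, 333, 22]);
  translate([21, 21, 0]) cylinder(h = 361, r = 21);
  translate([257, 21, 0]) cylinder(h = 361, r = 21);
  translate([21, 312, 0]) cylinder(h = 361, r = 21);
  translate([257, 312, 0]) cylinder(h = 361, r = 21);
}
translate([0, 0, 747]) {
  cube([38, 64, 1330]);
  translate([423, 0, 0]) cube([38, 64, 1330]);
  translate([38, 0, 304]) cube([385, 64, 23]);
  translate([38, 0, 608]) cube([385, 64, 23]);
  translate([38, 0, 912]) cube([385, 64, 23]);
  translate([38, 0, 1216]) cube([385, 64, 23]);
}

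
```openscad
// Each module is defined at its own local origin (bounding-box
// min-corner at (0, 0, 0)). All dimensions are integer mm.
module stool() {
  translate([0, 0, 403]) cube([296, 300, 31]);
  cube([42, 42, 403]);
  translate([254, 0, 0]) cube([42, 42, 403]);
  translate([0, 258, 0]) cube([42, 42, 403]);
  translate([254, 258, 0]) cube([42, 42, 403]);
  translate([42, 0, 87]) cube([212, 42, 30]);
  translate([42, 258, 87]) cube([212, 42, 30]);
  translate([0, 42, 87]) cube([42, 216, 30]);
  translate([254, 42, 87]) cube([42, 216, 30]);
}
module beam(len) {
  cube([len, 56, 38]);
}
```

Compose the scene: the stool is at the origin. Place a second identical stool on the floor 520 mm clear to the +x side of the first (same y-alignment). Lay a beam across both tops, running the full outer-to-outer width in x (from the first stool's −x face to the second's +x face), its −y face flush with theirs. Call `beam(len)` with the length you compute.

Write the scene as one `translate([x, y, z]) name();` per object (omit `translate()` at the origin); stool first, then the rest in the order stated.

stool();
translate([816, 0, 0]) stool();
translate([0, 0, 434]) beam(1112);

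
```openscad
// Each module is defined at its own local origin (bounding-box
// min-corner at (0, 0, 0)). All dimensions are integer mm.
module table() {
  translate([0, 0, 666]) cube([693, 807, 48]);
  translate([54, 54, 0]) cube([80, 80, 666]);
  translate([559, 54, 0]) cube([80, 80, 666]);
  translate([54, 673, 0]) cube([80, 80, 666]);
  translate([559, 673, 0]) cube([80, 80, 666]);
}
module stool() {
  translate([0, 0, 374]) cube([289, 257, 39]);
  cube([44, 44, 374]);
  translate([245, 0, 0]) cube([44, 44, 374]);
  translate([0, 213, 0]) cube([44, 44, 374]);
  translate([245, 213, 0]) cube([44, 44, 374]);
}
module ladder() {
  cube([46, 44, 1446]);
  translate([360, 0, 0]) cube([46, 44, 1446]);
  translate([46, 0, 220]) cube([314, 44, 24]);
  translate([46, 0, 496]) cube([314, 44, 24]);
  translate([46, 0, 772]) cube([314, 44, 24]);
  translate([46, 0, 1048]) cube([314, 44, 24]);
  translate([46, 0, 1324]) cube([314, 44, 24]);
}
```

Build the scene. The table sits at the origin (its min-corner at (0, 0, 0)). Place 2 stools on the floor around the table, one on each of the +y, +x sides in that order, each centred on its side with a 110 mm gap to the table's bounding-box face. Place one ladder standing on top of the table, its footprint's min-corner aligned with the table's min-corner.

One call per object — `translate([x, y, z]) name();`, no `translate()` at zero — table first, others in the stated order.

table();
translate([202, 917, 0]) stool();
translate([803, 275, 0]) stool();
translate([0, 0, 714]) ladder();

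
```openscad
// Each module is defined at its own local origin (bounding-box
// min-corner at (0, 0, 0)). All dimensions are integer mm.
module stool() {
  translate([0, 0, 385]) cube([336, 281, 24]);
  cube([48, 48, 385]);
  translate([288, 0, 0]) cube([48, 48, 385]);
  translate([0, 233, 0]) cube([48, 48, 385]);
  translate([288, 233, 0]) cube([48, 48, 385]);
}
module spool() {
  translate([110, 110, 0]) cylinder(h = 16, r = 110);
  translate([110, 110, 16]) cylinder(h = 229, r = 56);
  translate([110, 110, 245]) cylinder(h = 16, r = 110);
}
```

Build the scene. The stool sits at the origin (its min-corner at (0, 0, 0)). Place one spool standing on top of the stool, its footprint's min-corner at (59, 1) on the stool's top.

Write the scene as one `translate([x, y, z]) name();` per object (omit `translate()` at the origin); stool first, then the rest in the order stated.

stool();
translate([59, 1, 409]) spool();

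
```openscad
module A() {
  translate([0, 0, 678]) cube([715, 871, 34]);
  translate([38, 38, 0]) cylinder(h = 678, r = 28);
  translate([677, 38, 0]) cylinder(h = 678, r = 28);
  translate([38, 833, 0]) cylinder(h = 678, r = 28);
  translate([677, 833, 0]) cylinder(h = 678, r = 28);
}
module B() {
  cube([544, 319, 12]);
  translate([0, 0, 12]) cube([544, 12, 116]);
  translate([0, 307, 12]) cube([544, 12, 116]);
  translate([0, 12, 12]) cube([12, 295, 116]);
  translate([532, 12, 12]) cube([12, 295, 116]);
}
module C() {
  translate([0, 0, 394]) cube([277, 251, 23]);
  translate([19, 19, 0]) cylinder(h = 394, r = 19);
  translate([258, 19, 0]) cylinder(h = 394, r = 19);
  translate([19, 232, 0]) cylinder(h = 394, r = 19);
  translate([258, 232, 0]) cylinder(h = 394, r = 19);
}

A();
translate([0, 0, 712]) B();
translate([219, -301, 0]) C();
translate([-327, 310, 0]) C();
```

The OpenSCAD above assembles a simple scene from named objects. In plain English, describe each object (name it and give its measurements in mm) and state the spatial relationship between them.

A is a table with a 715×871 mm rectangular top, 34 mm thick, top surface at z = 712 mm, supported by four round legs of 56 mm diameter, each leg's bounding box inset 10 mm from the nearest pair of top edges, running from the floor.

B is an open-topped rectangular box: outside dimensions 544×319×128 mm, with a uniform wall and base thickness of 12 mm. The base is a full 544×319 slab on the floor; four walls sit on top of the base. The front and back walls (the −y and +y sides) span the full width; the two side walls fit between them.

C is a four-legged stool. The seat is a 277×251×23 mm slab whose top surface is at z = 417 mm; four round legs, each 38 mm in diameter, run from the floor (z = 0) to the underside of the seat, each leg's axis is inset half a diameter from the nearest pair of seat edges (so the leg's bounding box is flush with the corner).

The open box is on top of the table. Two stools sit around the table at the −y, −x sides.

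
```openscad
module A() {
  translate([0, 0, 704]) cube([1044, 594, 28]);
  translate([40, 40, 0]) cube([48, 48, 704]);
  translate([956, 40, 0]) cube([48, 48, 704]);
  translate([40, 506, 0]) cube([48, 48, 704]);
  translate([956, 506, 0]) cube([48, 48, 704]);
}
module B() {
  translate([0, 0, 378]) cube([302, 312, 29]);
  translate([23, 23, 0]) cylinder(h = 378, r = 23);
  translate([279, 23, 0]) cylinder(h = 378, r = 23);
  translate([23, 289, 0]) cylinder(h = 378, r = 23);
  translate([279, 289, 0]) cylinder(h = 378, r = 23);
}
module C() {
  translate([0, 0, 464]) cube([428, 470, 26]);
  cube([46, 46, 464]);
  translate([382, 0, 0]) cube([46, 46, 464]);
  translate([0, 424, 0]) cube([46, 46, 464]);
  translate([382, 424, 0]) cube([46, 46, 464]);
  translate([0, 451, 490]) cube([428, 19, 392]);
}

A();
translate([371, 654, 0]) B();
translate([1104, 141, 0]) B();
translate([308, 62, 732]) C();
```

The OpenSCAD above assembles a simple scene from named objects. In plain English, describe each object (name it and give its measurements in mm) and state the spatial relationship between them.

A is a table with a 1044×594 mm rectangular top, 28 mm thick, top surface at z = 732 mm, supported by four 48×48 mm square legs, each inset 40 mm from the nearest pair of top edges, running from the floor.

B is a four-legged stool. The seat is a 302×312×29 mm slab whose top surface is at z = 407 mm; four round legs, each 46 mm in diameter, run from the floor (z = 0) to the underside of the seat, each leg's axis is inset half a diameter from the nearest pair of seat edges (so the leg's bounding box is flush with the corner).

C is a chair. The seat is a 428×470×26 mm slab with its top at z = 490 mm, on four 46×46 mm corner legs (flush with the seat edges, standing on z = 0). A flat backrest 19 mm thick, 392 mm tall, spans the full seat width and rises from the seat top along its +y edge, rear face flush with the rear of the seat.

Two stools sit around the table at the +y, +x sides. The chair is on top of the table, centred.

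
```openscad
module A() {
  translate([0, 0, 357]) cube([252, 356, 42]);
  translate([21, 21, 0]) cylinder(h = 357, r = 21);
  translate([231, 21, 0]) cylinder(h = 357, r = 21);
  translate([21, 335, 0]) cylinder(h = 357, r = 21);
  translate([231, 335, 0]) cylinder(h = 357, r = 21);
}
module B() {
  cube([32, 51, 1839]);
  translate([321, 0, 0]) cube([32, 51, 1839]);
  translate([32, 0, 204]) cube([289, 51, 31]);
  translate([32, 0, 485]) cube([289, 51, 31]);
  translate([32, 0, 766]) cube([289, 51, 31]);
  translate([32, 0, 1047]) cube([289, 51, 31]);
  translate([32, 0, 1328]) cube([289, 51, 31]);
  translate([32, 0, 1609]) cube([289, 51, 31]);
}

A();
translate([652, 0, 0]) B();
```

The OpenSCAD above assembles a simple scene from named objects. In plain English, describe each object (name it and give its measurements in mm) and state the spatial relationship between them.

A is a four-legged stool. The seat is a 252×356×42 mm slab whose top surface is at z = 399 mm; four round legs, each 42 mm in diameter, run from the floor (z = 0) to the underside of the seat, each leg's axis is inset half a diameter from the nearest pair of seat edges (so the leg's bounding box is flush with the corner).

B is a wooden ladder with two side rails of 32×51 mm section and 1839 mm height, set 353 mm apart overall. Between them run 6 rectangular rungs (51 mm deep, 31 mm thick), front faces flush with the rails' −y face. The bottom of the first rung is 204 mm above the floor and each subsequent rung is 281 mm higher than the one below.

The ladder is on the floor beside the stool on its +x side.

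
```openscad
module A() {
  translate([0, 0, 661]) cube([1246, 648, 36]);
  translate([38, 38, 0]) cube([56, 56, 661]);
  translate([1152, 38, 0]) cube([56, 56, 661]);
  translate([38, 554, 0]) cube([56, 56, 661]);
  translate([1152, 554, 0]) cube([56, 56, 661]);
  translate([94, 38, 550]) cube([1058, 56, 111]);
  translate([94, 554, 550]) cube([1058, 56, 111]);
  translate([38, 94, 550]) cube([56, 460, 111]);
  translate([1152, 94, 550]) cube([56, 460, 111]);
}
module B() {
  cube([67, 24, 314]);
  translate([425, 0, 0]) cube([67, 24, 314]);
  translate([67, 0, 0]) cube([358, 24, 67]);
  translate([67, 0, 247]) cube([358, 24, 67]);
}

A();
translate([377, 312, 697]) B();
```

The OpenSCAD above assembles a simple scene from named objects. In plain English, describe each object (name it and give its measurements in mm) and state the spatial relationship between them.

A is a table: top 1246 mm (x) × 648 mm (y), 36 mm thick, upper face at z = 697 mm, on four 56×56 mm square legs, each inset 38 mm from the nearest pair of top edges, running from z = 0 to the bottom of the top. Four apron rails, 56 mm thick and 111 mm tall, run between adjacent legs with their top edges flush with the underside of the top and their outer faces flush with the legs' outer faces.

B is a picture frame with a 358×180 mm rectangular opening (x by z) and a uniform 67 mm border on every side. Frame depth is 24 mm along y. It is built from two vertical stiles running the full outside height and two horizontal rails spanning the gap between the stiles.

The picture frame is on top of the table, centred.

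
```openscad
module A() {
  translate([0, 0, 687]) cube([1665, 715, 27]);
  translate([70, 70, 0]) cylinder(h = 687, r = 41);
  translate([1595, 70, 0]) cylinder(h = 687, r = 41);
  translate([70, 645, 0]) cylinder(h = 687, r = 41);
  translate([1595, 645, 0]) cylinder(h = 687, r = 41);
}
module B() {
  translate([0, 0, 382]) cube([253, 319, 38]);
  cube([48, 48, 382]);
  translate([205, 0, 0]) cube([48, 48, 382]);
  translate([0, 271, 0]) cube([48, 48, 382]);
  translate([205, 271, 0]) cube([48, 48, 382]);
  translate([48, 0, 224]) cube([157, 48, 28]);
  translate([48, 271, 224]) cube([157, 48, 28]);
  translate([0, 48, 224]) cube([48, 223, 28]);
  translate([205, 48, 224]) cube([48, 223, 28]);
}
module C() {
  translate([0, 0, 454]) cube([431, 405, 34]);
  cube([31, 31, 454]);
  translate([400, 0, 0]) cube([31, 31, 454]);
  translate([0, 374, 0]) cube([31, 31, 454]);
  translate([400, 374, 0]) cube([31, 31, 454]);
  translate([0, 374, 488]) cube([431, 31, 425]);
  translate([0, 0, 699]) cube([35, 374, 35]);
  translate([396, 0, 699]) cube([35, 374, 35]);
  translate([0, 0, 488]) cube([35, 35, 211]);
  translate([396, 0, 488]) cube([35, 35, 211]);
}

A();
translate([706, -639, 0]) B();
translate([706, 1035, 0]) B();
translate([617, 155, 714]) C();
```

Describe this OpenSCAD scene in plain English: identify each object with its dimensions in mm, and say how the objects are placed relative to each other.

A is a table: top 1665 mm (x) × 715 mm (y), 27 mm thick, upper face at z = 714 mm, on four round legs of 82 mm diameter, each leg's bounding box inset 29 mm from the nearest pair of top edges, running from z = 0 to the bottom of the top.

B is a four-legged stool. The seat is a 253×319×38 mm slab whose top surface is at z = 420 mm; four square legs, each 48×48 mm in cross-section, run from the floor (z = 0) to the underside of the seat, each flush with a corner of the seat. Four stretchers, 48 mm wide and 28 mm tall, connect adjacent legs with their undersides at z = 224 mm, each running between the inner faces of the legs it joins and aligned with the legs' outer faces on the other axis.

C is a chair. The seat is a 431×405×34 mm slab with its top at z = 488 mm, on four 31×31 mm corner legs (flush with the seat edges, standing on z = 0). A flat backrest 31 mm thick, 425 mm tall, spans the full seat width and rises from the seat top along its +y edge, rear face flush with the rear of the seat. Two armrests of 35×35 mm section run along each side from the seat's front edge to the front of the backrest, top faces 246 mm above the seat top and outer faces flush with the seat's x-edges; a 35×35 mm post under the front of each armrest stands on the seat at the front corner.

Two stools sit around the table at the −y, +y sides. The chair is on top of the table, centred.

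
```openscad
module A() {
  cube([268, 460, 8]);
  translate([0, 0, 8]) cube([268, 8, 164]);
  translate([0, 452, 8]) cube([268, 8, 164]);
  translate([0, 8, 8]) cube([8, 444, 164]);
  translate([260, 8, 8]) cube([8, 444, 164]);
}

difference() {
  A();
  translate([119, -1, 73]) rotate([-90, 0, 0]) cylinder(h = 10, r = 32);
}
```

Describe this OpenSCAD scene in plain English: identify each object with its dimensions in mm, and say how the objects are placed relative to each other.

A is an open storage box with external size 268×460×172 mm and wall thickness 8 mm (the base is also 8 mm thick). The base covers the whole footprint; the four walls stand on the base, with the y-facing walls full-width and the x-facing walls fitting between their inner faces.

The open box has a circular hole of radius 32 mm through its front wall, centred at (x = 119, z = 73).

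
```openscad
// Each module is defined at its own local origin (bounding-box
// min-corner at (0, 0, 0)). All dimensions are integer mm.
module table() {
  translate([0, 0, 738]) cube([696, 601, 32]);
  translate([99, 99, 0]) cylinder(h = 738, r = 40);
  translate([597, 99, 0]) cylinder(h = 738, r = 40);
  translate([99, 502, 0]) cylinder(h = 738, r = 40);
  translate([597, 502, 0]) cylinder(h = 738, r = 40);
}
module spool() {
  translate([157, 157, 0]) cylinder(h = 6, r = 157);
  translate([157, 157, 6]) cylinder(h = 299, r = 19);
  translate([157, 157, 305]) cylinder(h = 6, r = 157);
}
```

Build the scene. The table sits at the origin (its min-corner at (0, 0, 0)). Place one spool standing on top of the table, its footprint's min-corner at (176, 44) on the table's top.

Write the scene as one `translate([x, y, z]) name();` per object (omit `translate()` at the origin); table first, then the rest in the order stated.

table();
translate([176, 44, 770]) spool();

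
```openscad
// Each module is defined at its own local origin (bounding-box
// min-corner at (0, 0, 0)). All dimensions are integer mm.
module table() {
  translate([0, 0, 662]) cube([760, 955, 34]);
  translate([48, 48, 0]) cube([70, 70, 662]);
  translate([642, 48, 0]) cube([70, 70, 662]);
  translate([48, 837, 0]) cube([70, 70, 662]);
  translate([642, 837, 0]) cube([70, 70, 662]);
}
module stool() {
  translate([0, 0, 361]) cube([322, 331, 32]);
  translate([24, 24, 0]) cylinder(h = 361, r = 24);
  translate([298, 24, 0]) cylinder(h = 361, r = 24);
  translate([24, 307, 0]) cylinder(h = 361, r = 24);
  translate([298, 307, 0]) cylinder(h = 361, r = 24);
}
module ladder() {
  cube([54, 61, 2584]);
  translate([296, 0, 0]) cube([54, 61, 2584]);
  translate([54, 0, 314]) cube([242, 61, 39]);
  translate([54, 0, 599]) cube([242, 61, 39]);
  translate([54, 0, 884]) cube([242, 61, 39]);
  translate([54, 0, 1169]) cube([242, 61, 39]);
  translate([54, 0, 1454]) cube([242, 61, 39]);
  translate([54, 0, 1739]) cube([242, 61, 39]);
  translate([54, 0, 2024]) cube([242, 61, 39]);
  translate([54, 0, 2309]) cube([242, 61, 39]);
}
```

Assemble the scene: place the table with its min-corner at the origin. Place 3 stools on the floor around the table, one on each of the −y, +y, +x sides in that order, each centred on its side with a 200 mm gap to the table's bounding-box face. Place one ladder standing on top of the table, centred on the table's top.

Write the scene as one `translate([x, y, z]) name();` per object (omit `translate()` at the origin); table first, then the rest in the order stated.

table();
translate([219, -531, 0]) stool();
translate([219, 1155, 0]) stool();
translate([960, 312, 0]) stool();
translate([205, 447, 696]) ladder();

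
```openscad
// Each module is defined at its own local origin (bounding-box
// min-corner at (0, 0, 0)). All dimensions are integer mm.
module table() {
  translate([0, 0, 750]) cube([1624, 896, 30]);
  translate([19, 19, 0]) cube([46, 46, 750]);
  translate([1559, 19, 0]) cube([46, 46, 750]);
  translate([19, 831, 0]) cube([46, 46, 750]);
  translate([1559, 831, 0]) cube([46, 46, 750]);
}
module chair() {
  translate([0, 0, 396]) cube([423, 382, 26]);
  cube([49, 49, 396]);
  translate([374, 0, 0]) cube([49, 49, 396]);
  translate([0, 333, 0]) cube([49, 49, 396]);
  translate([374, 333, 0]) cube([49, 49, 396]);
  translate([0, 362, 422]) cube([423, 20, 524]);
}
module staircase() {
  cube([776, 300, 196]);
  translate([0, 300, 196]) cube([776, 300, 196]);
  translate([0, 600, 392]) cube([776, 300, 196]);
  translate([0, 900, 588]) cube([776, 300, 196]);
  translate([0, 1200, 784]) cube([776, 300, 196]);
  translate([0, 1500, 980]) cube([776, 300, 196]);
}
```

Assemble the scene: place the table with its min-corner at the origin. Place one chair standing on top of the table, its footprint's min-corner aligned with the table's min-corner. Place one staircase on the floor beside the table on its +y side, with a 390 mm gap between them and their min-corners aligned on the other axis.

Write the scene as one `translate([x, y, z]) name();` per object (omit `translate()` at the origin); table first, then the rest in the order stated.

table();
translate([0, 0, 780]) chair();
translate([0, 1286, 0]) staircase();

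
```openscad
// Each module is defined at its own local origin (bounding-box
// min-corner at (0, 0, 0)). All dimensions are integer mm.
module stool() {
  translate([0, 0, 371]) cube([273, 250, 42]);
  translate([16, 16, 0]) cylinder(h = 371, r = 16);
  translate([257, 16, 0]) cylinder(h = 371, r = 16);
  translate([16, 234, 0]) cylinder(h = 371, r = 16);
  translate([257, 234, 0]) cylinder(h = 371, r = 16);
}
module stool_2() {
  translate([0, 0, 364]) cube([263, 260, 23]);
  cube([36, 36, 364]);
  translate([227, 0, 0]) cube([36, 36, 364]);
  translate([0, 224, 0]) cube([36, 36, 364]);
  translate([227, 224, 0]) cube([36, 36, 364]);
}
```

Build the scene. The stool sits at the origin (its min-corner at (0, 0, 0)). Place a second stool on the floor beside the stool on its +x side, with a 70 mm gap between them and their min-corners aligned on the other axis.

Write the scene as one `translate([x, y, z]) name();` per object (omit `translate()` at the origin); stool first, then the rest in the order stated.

stool();
translate([343, 0, 0]) stool_2();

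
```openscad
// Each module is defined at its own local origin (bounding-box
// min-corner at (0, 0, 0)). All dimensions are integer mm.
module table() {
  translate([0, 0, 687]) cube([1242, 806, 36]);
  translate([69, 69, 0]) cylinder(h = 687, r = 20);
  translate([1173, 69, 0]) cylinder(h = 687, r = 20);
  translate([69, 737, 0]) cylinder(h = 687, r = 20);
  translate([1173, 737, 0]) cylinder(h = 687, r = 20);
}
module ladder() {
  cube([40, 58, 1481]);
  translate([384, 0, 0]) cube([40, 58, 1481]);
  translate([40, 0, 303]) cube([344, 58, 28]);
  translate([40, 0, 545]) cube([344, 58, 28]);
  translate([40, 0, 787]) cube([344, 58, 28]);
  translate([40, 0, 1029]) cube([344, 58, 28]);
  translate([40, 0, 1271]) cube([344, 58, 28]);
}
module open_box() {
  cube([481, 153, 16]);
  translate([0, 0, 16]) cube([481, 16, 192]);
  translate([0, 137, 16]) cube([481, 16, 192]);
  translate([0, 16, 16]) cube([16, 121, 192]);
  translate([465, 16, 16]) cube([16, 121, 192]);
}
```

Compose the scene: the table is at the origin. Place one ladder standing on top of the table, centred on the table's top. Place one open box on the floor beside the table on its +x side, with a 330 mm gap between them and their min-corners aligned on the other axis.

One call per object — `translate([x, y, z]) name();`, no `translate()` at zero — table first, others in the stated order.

table();
translate([409, 374, 723]) ladder();
translate([1572, 0, 0]) open_box();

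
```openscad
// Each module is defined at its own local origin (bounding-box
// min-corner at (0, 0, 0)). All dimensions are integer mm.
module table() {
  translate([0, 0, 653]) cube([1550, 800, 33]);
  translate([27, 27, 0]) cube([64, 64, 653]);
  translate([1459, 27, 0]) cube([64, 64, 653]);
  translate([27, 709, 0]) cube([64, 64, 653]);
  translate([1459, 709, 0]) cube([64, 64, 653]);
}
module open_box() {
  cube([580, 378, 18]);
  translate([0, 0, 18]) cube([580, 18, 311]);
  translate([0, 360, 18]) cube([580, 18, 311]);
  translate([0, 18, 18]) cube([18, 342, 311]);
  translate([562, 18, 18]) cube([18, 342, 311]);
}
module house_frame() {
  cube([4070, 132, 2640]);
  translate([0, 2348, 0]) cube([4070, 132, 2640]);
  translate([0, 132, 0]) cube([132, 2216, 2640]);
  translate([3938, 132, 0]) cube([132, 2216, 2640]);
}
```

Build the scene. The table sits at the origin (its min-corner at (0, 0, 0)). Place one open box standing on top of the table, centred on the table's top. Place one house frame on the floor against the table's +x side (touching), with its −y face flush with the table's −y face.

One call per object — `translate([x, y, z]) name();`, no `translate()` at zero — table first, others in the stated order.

table();
translate([485, 211, 686]) open_box();
translate([1550, 0, 0]) house_frame();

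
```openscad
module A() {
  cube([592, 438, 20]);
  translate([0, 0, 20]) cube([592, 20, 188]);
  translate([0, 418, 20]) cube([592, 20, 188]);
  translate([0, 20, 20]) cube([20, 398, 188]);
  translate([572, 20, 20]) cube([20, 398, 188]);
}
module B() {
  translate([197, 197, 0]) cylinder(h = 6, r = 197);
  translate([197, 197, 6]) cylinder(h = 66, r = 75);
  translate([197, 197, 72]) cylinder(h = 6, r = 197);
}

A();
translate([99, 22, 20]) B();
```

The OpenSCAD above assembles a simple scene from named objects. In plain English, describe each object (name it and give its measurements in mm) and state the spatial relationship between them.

A is an open-topped rectangular box: outside dimensions 592×438×208 mm, with a uniform wall and base thickness of 20 mm. The base is a full 592×438 slab on the floor; four walls sit on top of the base. The front and back walls (the −y and +y sides) span the full width; the two side walls fit between them.

B is a spool: two coaxial disc flanges of radius 197 mm and thickness 6 mm, joined by a core cylinder of radius 75 mm and height 66 mm. The lower flange rests on z = 0 and the three cylinders share a vertical axis.

The spool sits inside the open box, centred.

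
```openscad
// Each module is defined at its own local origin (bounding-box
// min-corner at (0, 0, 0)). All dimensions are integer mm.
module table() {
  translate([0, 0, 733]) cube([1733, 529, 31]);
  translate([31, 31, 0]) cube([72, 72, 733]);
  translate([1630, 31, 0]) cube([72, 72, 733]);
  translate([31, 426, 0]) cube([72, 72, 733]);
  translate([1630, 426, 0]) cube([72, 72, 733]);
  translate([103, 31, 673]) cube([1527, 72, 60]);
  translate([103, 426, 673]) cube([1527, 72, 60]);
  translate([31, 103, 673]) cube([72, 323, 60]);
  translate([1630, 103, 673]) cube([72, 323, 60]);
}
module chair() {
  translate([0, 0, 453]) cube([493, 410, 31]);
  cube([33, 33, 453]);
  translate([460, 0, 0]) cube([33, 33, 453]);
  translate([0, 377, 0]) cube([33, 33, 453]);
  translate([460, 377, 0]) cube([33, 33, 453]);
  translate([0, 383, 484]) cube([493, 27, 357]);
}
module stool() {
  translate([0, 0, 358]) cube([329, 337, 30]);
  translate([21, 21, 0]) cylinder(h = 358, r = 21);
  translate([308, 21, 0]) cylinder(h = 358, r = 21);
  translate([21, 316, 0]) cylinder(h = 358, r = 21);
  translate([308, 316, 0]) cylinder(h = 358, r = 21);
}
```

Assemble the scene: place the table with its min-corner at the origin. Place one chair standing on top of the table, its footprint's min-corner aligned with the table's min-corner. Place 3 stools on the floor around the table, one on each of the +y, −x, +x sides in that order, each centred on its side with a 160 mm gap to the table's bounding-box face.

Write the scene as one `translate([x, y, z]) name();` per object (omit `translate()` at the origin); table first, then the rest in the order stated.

table();
translate([0, 0, 764]) chair();
translate([702, 689, 0]) stool();
translate([-489, 96, 0]) stool();
translate([1893, 96, 0]) stool();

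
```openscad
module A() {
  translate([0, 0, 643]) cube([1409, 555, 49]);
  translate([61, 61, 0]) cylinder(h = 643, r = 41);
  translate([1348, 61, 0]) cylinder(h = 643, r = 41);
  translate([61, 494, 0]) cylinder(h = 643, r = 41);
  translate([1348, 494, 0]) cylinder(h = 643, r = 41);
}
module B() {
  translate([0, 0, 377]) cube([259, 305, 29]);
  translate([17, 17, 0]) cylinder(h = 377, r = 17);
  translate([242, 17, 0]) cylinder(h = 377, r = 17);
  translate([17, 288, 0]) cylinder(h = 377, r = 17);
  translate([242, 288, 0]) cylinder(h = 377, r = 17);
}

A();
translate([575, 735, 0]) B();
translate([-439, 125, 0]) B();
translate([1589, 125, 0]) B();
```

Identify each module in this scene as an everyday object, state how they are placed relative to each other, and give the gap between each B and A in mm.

Each stool's nearest face is 180 mm from the table's bounding box.

A is a table. B is a stool. Three stools sit around the table at the +y, −x, +x sides. The gap between each stool and the table is 180 mm.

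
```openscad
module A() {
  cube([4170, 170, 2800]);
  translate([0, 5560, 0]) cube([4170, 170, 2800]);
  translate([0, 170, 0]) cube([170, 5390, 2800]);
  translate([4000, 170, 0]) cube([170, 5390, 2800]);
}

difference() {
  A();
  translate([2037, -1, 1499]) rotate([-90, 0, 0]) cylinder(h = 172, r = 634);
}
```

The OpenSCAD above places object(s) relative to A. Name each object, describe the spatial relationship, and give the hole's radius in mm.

A is a house frame. The house frame has a circular hole through its front wall. The hole's radius is 634 mm.

The subtracted cylinder has r = 634 mm.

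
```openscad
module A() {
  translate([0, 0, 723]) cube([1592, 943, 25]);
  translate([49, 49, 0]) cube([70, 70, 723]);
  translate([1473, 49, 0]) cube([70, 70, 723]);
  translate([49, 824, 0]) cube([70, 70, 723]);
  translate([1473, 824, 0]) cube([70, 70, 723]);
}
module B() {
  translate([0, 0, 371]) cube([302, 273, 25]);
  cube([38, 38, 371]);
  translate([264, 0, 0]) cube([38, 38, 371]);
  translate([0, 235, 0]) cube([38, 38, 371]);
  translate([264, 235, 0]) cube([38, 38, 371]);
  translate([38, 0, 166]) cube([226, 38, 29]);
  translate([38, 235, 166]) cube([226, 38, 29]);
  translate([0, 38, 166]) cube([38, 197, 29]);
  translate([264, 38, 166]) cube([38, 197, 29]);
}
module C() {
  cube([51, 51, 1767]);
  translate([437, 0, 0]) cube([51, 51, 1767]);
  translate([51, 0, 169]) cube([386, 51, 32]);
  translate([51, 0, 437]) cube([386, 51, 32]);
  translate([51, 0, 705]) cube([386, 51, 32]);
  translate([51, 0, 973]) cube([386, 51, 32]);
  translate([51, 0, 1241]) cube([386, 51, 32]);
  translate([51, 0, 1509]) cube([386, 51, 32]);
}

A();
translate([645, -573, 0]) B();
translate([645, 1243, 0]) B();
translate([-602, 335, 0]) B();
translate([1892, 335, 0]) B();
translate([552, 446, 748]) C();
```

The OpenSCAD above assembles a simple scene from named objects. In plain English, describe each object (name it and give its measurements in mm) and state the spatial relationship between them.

A is a table with a 1592×943 mm rectangular top, 25 mm thick, top surface at z = 748 mm, supported by four 70×70 mm square legs, each inset 49 mm from the nearest pair of top edges, running from the floor.

B is a simple wooden stool: a rectangular seat 302 mm (x) by 273 mm (y), 25 mm thick, top face at z = 396 mm, on four square legs, each 38×38 mm in cross-section. The legs rest on z = 0, each flush with a corner of the seat. Four stretchers, 38 mm wide and 29 mm tall, connect adjacent legs with their undersides at z = 166 mm, each running between the inner faces of the legs it joins and aligned with the legs' outer faces on the other axis.

C is a straight ladder. Two 51×51 mm vertical rails, 1767 mm tall, stand 488 mm apart (outside-to-outside) with their front faces coplanar on the −y side. 6 rungs, each 51 mm deep and 32 mm tall, span between the inner faces of the rails, front faces flush with the rails. The lowest rung's underside is at z = 169 mm and rungs are spaced 268 mm apart (underside to underside).

Four stools sit around the table at the −y, +y, −x, +x sides. The ladder is on top of the table, centred.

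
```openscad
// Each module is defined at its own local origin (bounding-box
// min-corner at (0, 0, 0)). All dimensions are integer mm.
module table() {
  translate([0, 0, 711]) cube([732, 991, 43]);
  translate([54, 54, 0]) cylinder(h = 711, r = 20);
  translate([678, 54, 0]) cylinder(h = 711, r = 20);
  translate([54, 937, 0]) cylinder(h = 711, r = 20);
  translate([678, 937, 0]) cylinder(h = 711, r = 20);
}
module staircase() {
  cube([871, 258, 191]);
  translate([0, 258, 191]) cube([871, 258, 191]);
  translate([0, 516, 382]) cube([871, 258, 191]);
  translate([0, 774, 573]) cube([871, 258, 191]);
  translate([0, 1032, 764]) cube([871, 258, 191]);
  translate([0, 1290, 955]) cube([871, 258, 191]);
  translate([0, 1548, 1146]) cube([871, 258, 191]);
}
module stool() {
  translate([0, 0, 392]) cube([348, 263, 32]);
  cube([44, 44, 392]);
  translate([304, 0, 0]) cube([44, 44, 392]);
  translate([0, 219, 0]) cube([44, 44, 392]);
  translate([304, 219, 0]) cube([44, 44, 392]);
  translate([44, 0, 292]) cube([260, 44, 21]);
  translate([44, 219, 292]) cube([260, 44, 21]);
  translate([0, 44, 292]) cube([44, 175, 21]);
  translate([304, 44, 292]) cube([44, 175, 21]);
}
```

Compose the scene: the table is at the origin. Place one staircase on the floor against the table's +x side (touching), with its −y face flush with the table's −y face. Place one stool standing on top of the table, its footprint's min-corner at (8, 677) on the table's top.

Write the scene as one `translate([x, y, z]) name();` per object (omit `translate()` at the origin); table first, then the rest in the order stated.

table();
translate([732, 0, 0]) staircase();
translate([8, 677, 754]) stool();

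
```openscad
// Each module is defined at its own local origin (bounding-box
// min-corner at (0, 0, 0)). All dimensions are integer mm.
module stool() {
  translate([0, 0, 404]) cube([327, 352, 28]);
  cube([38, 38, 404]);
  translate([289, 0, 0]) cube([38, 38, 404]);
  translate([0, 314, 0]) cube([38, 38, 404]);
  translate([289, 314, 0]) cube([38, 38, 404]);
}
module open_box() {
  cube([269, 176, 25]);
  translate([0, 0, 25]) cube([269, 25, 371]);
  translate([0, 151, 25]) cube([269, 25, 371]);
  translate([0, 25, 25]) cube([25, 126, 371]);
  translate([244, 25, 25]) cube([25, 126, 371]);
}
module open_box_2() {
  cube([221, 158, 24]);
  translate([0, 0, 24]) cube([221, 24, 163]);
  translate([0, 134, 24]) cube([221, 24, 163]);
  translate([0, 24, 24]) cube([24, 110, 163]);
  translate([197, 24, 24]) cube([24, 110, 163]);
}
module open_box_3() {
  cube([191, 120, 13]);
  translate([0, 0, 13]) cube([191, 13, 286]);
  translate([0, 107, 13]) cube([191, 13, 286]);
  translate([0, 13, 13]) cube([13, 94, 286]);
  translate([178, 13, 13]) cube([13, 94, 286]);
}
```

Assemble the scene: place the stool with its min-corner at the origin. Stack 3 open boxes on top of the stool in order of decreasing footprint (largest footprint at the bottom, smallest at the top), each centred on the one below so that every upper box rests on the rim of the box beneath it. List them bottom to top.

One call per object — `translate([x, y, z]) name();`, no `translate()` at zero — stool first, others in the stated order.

stool();
translate([29, 88, 432]) open_box();
translate([53, 97, 828]) open_box_2();
translate([68, 116, 1015]) open_box_3();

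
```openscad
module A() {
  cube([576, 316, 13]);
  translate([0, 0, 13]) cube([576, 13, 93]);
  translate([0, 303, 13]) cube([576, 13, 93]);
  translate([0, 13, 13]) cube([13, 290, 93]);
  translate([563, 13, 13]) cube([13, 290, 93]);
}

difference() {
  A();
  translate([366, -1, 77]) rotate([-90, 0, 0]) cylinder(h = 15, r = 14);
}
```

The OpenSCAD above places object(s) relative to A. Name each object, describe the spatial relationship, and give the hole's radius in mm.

The subtracted cylinder has r = 14 mm.

A is an open box. The open box has a circular hole through its front wall. The hole's radius is 14 mm.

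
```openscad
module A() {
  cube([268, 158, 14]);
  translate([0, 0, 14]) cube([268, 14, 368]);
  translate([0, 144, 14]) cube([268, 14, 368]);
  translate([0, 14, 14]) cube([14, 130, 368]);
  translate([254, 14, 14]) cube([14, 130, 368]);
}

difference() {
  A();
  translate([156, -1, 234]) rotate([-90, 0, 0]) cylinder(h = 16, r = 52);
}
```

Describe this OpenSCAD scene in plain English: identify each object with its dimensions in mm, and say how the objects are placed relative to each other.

A is an open-topped rectangular box: outside dimensions 268×158×382 mm, with a uniform wall and base thickness of 14 mm. The base is a full 268×158 slab on the floor; four walls sit on top of the base. The front and back walls (the −y and +y sides) span the full width; the two side walls fit between them.

The open box has a circular hole of radius 52 mm through its front wall, centred at (x = 156, z = 234).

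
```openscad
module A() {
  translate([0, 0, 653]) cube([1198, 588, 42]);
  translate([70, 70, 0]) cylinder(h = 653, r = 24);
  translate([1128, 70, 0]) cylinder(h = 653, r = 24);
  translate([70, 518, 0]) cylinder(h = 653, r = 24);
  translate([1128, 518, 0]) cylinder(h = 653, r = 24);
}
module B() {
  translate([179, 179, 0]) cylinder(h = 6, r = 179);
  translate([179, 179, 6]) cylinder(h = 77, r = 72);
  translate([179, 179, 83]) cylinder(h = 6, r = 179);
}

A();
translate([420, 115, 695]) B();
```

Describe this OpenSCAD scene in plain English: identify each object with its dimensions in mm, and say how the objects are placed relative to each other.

A is a rectangular dining table. The top is 1198×588×42 mm with its upper surface at z = 695 mm. It stands on four round legs of 48 mm diameter, each leg's bounding box inset 46 mm from the nearest pair of top edges, running from the floor to the underside of the top.

B is a spool: two coaxial disc flanges of radius 179 mm and thickness 6 mm, joined by a core cylinder of radius 72 mm and height 77 mm. The lower flange rests on z = 0 and the three cylinders share a vertical axis.

The spool is on top of the table, centred.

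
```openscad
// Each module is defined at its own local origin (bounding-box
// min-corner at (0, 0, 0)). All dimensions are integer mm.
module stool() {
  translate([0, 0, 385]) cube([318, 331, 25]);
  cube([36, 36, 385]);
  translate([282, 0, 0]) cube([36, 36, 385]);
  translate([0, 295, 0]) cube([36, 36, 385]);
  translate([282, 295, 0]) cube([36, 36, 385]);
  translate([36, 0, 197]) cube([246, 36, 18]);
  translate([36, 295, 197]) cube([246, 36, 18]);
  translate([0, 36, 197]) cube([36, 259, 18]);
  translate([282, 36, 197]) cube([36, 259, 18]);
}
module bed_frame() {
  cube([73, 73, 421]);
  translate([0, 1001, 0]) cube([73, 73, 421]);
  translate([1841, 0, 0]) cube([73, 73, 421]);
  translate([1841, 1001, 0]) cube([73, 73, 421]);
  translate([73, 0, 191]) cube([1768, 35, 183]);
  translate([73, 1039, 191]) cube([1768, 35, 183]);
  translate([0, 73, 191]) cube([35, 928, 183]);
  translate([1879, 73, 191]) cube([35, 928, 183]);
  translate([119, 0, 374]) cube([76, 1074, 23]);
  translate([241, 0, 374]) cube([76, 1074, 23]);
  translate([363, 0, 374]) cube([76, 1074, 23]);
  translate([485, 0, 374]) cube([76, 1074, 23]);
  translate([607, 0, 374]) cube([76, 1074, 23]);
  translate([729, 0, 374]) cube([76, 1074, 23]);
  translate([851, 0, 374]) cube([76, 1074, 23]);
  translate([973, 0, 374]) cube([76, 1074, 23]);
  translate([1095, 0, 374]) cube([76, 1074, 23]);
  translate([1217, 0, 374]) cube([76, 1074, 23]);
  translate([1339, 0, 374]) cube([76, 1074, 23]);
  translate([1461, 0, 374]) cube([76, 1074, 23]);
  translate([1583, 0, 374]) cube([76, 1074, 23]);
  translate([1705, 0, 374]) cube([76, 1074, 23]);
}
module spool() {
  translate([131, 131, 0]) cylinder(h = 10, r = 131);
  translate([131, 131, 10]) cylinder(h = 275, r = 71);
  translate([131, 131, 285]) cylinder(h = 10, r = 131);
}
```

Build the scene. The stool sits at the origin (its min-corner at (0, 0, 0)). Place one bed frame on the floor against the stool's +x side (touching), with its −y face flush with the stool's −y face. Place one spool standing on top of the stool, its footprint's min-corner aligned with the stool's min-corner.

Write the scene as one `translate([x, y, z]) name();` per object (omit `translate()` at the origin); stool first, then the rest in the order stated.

stool();
translate([318, 0, 0]) bed_frame();
translate([0, 0, 410]) spool();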